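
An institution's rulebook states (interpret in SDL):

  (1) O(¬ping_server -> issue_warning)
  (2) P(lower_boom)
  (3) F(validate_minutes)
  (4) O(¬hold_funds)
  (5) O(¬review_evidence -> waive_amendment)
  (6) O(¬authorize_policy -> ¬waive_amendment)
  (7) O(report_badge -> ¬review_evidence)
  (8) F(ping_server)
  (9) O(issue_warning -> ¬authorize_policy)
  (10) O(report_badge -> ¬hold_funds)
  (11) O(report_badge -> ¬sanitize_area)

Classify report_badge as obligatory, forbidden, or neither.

Premise 8, F(ping_server), is equivalent to O(¬ping_server).
Premise 1 is O(¬ping_server -> issue_warning); since O(¬ping_server), deontic closure gives O(issue_warning).
From O(issue_warning) and premise 9, O(issue_warning -> ¬authorize_policy), we obtain O(¬authorize_policy).
From O(¬authorize_policy) and premise 6, O(¬authorize_policy -> ¬waive_amendment), we obtain O(¬waive_amendment).
Premise 5 is O(¬review_evidence -> waive_amendment); contrapositively O(¬waive_amendment -> review_evidence). Since O(¬waive_amendment) holds, K gives O(review_evidence).
The contrapositive of premise 7 (O(report_badge -> ¬review_evidence)) is O(review_evidence -> ¬report_badge), and O(review_evidence) is already established, so O(¬report_badge).
Premises 2, 3, 4, 10, 11 do not contribute to this derivation.
Thus O(¬report_badge), which is F(report_badge): report_badge is forbidden.

Forbidden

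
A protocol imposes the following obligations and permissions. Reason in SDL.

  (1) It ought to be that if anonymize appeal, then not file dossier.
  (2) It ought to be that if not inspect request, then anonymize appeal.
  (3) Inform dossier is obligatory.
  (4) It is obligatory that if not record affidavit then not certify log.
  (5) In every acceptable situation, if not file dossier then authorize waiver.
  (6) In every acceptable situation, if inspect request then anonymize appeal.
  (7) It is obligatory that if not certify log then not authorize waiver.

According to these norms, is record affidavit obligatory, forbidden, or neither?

By case analysis on ¬inspect_request: premise 2 gives O(¬inspect_request → anonymize_appeal) and premise 6 gives O(inspect_request → anonymize_appeal), so O(anonymize_appeal) either way.
From O(anonymize_appeal) and premise 1, O(anonymize_appeal → ¬file_dossier), we obtain O(¬file_dossier).
Applying K to premise 5 (O(¬file_dossier → authorize_waiver)) and O(¬file_dossier) yields O(authorize_waiver).
Premise 7, O(¬certify_log → ¬authorize_waiver), contraposes to O(authorize_waiver → certify_log); with O(authorize_waiver) we get O(certify_log).
The contrapositive of premise 4 (O(¬record_affidavit → ¬certify_log)) is O(certify_log → record_affidavit), and O(certify_log) is already established, so O(record_affidavit).
Premise 3 does not contribute to this derivation.
Hence record_affidavit is obligatory.

Obligatory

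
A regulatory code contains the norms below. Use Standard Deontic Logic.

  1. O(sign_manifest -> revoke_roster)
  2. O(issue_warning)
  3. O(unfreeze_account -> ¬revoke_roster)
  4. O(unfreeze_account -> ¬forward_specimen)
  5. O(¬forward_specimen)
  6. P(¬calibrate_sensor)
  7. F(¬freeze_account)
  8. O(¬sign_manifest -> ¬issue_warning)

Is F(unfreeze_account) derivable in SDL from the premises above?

Yes

Premise 2 gives O(issue_warning).
Premise 8 is O(¬sign_manifest -> ¬issue_warning); contrapositively O(issue_warning -> sign_manifest). Since O(issue_warning) holds, K gives O(sign_manifest).
From O(sign_manifest) and premise 1, O(sign_manifest -> revoke_roster), we obtain O(revoke_roster).
Premise 3, O(unfreeze_account -> ¬revoke_roster), contraposes to O(revoke_roster -> ¬unfreeze_account); with O(revoke_roster) we get O(¬unfreeze_account).
Premises 4, 5, 6, 7 do not contribute to this derivation.
So O(¬unfreeze_account) holds, i.e. F(unfreeze_account). The claim follows.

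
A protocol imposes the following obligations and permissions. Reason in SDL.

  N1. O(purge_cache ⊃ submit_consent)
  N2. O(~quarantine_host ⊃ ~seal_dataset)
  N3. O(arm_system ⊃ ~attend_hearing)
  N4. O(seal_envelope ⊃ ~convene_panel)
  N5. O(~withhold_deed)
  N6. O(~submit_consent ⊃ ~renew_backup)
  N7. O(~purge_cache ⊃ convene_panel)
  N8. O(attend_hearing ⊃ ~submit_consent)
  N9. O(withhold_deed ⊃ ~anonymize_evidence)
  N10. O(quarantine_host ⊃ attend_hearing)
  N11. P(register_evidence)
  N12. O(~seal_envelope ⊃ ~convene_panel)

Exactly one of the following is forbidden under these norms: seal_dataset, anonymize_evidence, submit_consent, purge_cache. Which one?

seal_dataset

Premises 12 and 4 are O(~seal_envelope ⊃ ~convene_panel) and O(seal_envelope ⊃ ~convene_panel); every ideal world satisfies ~seal_envelope or seal_envelope, so in either case ~convene_panel holds — hence O(~convene_panel).
Premise 7, O(~purge_cache ⊃ convene_panel), contraposes to O(~convene_panel ⊃ purge_cache); with O(~convene_panel) we get O(purge_cache).
From O(purge_cache) and premise 1, O(purge_cache ⊃ submit_consent), we obtain O(submit_consent).
The contrapositive of premise 8 (O(attend_hearing ⊃ ~submit_consent)) is O(submit_consent ⊃ ~attend_hearing), and O(submit_consent) is already established, so O(~attend_hearing).
The contrapositive of premise 10 (O(quarantine_host ⊃ attend_hearing)) is O(~attend_hearing ⊃ ~quarantine_host), and O(~attend_hearing) is already established, so O(~quarantine_host).
Applying K to premise 2 (O(~quarantine_host ⊃ ~seal_dataset)) and O(~quarantine_host) yields O(~seal_dataset).
So O(~seal_dataset) holds, i.e. seal_dataset is forbidden. None of the other listed options is forbidden under the premises.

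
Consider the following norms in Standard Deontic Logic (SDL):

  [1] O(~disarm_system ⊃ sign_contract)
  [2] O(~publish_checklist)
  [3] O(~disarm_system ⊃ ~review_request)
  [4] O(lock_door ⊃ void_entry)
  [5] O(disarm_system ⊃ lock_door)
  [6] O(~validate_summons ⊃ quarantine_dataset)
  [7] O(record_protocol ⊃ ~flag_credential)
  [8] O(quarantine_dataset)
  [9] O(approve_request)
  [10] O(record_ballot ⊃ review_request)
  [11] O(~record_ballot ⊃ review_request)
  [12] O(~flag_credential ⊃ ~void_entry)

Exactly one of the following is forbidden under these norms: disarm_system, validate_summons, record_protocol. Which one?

record_protocol

Premises 11 and 10 cover both cases: O(~record_ballot ⊃ review_request) and O(record_ballot ⊃ review_request). Since ~record_ballot ∨ record_ballot is a tautology, O(review_request) follows.
The contrapositive of premise 3 (O(~disarm_system ⊃ ~review_request)) is O(review_request ⊃ disarm_system), and O(review_request) is already established, so O(disarm_system).
With premise 5, O(disarm_system ⊃ lock_door), the K-axiom yields O(lock_door).
Premise 4 is O(lock_door ⊃ void_entry); since O(lock_door), deontic closure gives O(void_entry).
Premise 12 is O(~flag_credential ⊃ ~void_entry); contrapositively O(void_entry ⊃ flag_credential). Since O(void_entry) holds, K gives O(flag_credential).
Premise 7 is O(record_protocol ⊃ ~flag_credential); contrapositively O(flag_credential ⊃ ~record_protocol). Since O(flag_credential) holds, K gives O(~record_protocol).
So O(~record_protocol) holds, i.e. record_protocol is forbidden. None of the other listed options is forbidden under the premises.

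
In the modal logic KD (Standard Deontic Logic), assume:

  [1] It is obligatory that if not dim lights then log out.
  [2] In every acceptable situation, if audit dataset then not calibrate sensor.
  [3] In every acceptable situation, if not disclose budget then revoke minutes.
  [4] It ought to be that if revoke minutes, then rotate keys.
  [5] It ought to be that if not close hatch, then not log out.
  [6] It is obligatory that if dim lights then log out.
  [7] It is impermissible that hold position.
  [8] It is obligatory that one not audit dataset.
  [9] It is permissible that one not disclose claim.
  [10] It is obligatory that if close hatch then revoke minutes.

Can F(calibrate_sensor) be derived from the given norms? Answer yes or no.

Premise 2 is O(audit_dataset → ¬calibrate_sensor), but O(audit_dataset) is not derivable from the premises, so it does not yield O(¬calibrate_sensor).
No other premise forces O(¬calibrate_sensor). An ideal world satisfying every premise can still have calibrate_sensor true, so F(calibrate_sensor) is not derivable.

No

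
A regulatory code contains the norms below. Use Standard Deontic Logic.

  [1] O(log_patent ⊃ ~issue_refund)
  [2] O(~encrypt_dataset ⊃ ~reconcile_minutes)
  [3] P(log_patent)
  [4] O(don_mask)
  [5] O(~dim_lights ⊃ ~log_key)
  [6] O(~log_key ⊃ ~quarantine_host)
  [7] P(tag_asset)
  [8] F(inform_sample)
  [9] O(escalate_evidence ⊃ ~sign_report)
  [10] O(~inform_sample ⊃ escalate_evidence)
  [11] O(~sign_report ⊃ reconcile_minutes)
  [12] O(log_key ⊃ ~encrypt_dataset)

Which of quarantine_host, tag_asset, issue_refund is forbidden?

quarantine_host

Premise 8 is F(inform_sample), i.e. O(~inform_sample).
From O(~inform_sample) and premise 10, O(~inform_sample ⊃ escalate_evidence), we obtain O(escalate_evidence).
With premise 9, O(escalate_evidence ⊃ ~sign_report), the K-axiom yields O(~sign_report).
With premise 11, O(~sign_report ⊃ reconcile_minutes), the K-axiom yields O(reconcile_minutes).
The contrapositive of premise 2 (O(~encrypt_dataset ⊃ ~reconcile_minutes)) is O(reconcile_minutes ⊃ encrypt_dataset), and O(reconcile_minutes) is already established, so O(encrypt_dataset).
Premise 12, O(log_key ⊃ ~encrypt_dataset), contraposes to O(encrypt_dataset ⊃ ~log_key); with O(encrypt_dataset) we get O(~log_key).
From O(~log_key) and premise 6, O(~log_key ⊃ ~quarantine_host), we obtain O(~quarantine_host).
So O(~quarantine_host) holds, i.e. quarantine_host is forbidden. None of the other listed options is forbidden under the premises.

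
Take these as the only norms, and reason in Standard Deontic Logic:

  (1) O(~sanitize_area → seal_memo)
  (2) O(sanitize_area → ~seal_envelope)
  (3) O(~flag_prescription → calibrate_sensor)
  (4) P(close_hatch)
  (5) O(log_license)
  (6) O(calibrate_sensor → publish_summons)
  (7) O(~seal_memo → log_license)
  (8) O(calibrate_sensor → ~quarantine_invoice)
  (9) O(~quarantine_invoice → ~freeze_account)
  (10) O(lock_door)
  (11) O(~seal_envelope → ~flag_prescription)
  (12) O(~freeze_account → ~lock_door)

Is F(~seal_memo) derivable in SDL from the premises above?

Yes

Premise 10 gives O(lock_door).
The contrapositive of premise 12 (O(~freeze_account → ~lock_door)) is O(lock_door → freeze_account), and O(lock_door) is already established, so O(freeze_account).
Premise 9, O(~quarantine_invoice → ~freeze_account), contraposes to O(freeze_account → quarantine_invoice); with O(freeze_account) we get O(quarantine_invoice).
The contrapositive of premise 8 (O(calibrate_sensor → ~quarantine_invoice)) is O(quarantine_invoice → ~calibrate_sensor), and O(quarantine_invoice) is already established, so O(~calibrate_sensor).
Premise 3, O(~flag_prescription → calibrate_sensor), contraposes to O(~calibrate_sensor → flag_prescription); with O(~calibrate_sensor) we get O(flag_prescription).
The contrapositive of premise 11 (O(~seal_envelope → ~flag_prescription)) is O(flag_prescription → seal_envelope), and O(flag_prescription) is already established, so O(seal_envelope).
The contrapositive of premise 2 (O(sanitize_area → ~seal_envelope)) is O(seal_envelope → ~sanitize_area), and O(seal_envelope) is already established, so O(~sanitize_area).
From O(~sanitize_area) and premise 1, O(~sanitize_area → seal_memo), we obtain O(seal_memo).
Premises 4, 5, 6, 7 do not contribute to this derivation.
So O(seal_memo) holds, i.e. F(~seal_memo). The claim follows.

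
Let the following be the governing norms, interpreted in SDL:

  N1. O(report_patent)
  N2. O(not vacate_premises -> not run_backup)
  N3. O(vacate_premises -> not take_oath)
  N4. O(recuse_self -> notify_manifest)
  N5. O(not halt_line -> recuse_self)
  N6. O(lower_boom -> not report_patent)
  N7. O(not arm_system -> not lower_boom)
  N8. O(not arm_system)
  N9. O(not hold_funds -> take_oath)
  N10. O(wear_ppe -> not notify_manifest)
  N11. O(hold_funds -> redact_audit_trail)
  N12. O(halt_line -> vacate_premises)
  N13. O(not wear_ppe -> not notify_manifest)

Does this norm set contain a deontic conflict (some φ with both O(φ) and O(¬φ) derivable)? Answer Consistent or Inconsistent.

Premise 6 is O(lower_boom -> not report_patent), but O(lower_boom) is not derivable from the premises, so it does not yield O(not report_patent).
So O(not report_patent) is not derivable, and the apparent clash with O(report_patent) does not arise.
A world satisfying every obligation exists (e.g. arm_system=false, halt_line=true, hold_funds=true, lower_boom=false, notify_manifest=false, recuse_self=false, redact_audit_trail=true, report_patent=true, run_backup=false, take_oath=false, vacate_premises=true, wear_ppe=false); no atom is both obligatory and forbidden, so the set is consistent.

Consistent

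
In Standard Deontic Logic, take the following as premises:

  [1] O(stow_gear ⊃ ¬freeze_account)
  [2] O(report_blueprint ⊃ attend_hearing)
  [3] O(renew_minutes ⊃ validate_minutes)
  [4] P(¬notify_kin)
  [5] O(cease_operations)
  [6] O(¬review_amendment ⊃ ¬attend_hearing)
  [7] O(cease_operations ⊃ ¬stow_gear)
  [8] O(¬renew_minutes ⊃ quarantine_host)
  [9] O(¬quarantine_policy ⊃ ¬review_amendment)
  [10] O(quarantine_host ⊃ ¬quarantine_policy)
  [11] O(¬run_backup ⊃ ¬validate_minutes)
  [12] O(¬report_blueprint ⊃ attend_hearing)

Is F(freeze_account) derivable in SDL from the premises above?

Premise 1 is O(stow_gear ⊃ ¬freeze_account), but O(stow_gear) is not derivable from the premises, so it does not yield O(¬freeze_account).
No other premise forces O(¬freeze_account). An ideal world satisfying every premise can still have freeze_account true, so F(freeze_account) is not derivable.

No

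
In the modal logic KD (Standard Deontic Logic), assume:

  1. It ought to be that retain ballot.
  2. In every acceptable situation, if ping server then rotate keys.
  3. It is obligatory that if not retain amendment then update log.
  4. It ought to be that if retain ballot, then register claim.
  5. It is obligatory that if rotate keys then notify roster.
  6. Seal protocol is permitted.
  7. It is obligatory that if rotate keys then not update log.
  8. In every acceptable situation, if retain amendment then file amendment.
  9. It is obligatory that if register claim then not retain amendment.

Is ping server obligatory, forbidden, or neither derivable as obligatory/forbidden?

From premise 1 we have O(retain_ballot).
From O(retain_ballot) and premise 4, O(retain_ballot → register_claim), we obtain O(register_claim).
Applying K to premise 9 (O(register_claim → ¬retain_amendment)) and O(register_claim) yields O(¬retain_amendment).
Applying K to premise 3 (O(¬retain_amendment → update_log)) and O(¬retain_amendment) yields O(update_log).
The contrapositive of premise 7 (O(rotate_keys → ¬update_log)) is O(update_log → ¬rotate_keys), and O(update_log) is already established, so O(¬rotate_keys).
The contrapositive of premise 2 (O(ping_server → rotate_keys)) is O(¬rotate_keys → ¬ping_server), and O(¬rotate_keys) is already established, so O(¬ping_server).
Premises 5, 6, 8 do not contribute to this derivation.
Thus O(¬ping_server), which is F(ping_server): ping_server is forbidden.

Forbidden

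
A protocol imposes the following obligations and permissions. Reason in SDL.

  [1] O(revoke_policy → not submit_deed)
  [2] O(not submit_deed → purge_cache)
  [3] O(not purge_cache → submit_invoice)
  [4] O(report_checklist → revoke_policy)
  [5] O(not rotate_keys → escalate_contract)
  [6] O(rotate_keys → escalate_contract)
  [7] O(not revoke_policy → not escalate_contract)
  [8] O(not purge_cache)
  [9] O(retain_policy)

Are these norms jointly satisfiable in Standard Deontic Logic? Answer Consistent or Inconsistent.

By case analysis on not rotate_keys: premise 5 gives O(not rotate_keys → escalate_contract) and premise 6 gives O(rotate_keys → escalate_contract), so O(escalate_contract) either way.
Premise 7 is O(not revoke_policy → not escalate_contract); contrapositively O(escalate_contract → revoke_policy). Since O(escalate_contract) holds, K gives O(revoke_policy).
With premise 1, O(revoke_policy → not submit_deed), the K-axiom yields O(not submit_deed).
From O(not submit_deed) and premise 2, O(not submit_deed → purge_cache), we obtain O(purge_cache).
But premise 8 directly asserts O(not purge_cache).
We now have both O(purge_cache) and O(not purge_cache) — purge_cache is simultaneously obligatory and forbidden, violating the D-axiom.

Inconsistent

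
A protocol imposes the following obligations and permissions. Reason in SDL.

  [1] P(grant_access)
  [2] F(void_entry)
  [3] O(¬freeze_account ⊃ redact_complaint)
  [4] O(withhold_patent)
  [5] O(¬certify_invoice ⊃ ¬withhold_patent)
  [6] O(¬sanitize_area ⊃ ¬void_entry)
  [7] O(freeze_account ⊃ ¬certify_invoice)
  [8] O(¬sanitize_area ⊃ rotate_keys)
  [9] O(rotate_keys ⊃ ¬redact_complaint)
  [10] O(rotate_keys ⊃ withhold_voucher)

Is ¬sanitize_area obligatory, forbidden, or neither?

Premise 4 gives O(withhold_patent).
Premise 5 is O(¬certify_invoice ⊃ ¬withhold_patent); contrapositively O(withhold_patent ⊃ certify_invoice). Since O(withhold_patent) holds, K gives O(certify_invoice).
Premise 7 is O(freeze_account ⊃ ¬certify_invoice); contrapositively O(certify_invoice ⊃ ¬freeze_account). Since O(certify_invoice) holds, K gives O(¬freeze_account).
Premise 3 is O(¬freeze_account ⊃ redact_complaint); since O(¬freeze_account), deontic closure gives O(redact_complaint).
The contrapositive of premise 9 (O(rotate_keys ⊃ ¬redact_complaint)) is O(redact_complaint ⊃ ¬rotate_keys), and O(redact_complaint) is already established, so O(¬rotate_keys).
The contrapositive of premise 8 (O(¬sanitize_area ⊃ rotate_keys)) is O(¬rotate_keys ⊃ sanitize_area), and O(¬rotate_keys) is already established, so O(sanitize_area).
Premises 1, 2, 6, 10 do not contribute to this derivation.
Thus O(sanitize_area), which is F(¬sanitize_area): ¬sanitize_area is forbidden.

Forbidden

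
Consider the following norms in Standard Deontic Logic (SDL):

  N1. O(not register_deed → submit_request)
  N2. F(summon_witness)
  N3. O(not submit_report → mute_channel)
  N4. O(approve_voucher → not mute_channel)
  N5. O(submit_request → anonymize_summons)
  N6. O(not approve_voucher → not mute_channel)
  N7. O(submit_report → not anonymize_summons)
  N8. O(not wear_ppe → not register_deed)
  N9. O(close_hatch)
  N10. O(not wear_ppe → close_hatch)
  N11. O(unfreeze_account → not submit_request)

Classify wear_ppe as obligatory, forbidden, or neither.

Premises 4 and 6 are O(approve_voucher → not mute_channel) and O(not approve_voucher → not mute_channel); every ideal world satisfies approve_voucher or not approve_voucher, so in either case not mute_channel holds — hence O(not mute_channel).
The contrapositive of premise 3 (O(not submit_report → mute_channel)) is O(not mute_channel → submit_report), and O(not mute_channel) is already established, so O(submit_report).
With premise 7, O(submit_report → not anonymize_summons), the K-axiom yields O(not anonymize_summons).
Premise 5 is O(submit_request → anonymize_summons); contrapositively O(not anonymize_summons → not submit_request). Since O(not anonymize_summons) holds, K gives O(not submit_request).
The contrapositive of premise 1 (O(not register_deed → submit_request)) is O(not submit_request → register_deed), and O(not submit_request) is already established, so O(register_deed).
Premise 8 is O(not wear_ppe → not register_deed); contrapositively O(register_deed → wear_ppe). Since O(register_deed) holds, K gives O(wear_ppe).
Premises 2, 9, 10, 11 do not contribute to this derivation.
Hence wear_ppe is obligatory.

Obligatory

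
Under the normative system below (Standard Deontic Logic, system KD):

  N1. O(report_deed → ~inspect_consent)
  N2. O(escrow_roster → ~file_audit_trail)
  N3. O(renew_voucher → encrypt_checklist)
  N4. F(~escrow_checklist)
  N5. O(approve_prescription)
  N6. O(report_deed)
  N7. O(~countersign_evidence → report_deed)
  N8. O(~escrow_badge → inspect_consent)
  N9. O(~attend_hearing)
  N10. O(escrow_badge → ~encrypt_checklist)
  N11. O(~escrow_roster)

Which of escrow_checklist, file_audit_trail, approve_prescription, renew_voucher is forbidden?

renew_voucher

Premise 6 states O(report_deed) outright.
Applying K to premise 1 (O(report_deed → ~inspect_consent)) and O(report_deed) yields O(~inspect_consent).
Premise 8 is O(~escrow_badge → inspect_consent); contrapositively O(~inspect_consent → escrow_badge). Since O(~inspect_consent) holds, K gives O(escrow_badge).
From O(escrow_badge) and premise 10, O(escrow_badge → ~encrypt_checklist), we obtain O(~encrypt_checklist).
Premise 3, O(renew_voucher → encrypt_checklist), contraposes to O(~encrypt_checklist → ~renew_voucher); with O(~encrypt_checklist) we get O(~renew_voucher).
So O(~renew_voucher) holds, i.e. renew_voucher is forbidden. None of the other listed options is forbidden under the premises.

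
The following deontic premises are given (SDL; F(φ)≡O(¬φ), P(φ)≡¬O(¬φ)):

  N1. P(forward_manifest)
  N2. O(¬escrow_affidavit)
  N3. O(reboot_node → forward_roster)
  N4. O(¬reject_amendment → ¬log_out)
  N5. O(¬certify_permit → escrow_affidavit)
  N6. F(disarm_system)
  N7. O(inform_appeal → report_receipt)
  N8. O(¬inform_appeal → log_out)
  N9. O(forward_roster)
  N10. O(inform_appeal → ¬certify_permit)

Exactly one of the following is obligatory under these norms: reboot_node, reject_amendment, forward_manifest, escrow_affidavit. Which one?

From premise 2 we have O(¬escrow_affidavit).
The contrapositive of premise 5 (O(¬certify_permit → escrow_affidavit)) is O(¬escrow_affidavit → certify_permit), and O(¬escrow_affidavit) is already established, so O(certify_permit).
The contrapositive of premise 10 (O(inform_appeal → ¬certify_permit)) is O(certify_permit → ¬inform_appeal), and O(certify_permit) is already established, so O(¬inform_appeal).
Applying K to premise 8 (O(¬inform_appeal → log_out)) and O(¬inform_appeal) yields O(log_out).
Premise 4, O(¬reject_amendment → ¬log_out), contraposes to O(log_out → reject_amendment); with O(log_out) we get O(reject_amendment).
So O(reject_amendment) holds — reject_amendment is obligatory. None of the other listed options is made obligatory by any chain of premises.

reject_amendment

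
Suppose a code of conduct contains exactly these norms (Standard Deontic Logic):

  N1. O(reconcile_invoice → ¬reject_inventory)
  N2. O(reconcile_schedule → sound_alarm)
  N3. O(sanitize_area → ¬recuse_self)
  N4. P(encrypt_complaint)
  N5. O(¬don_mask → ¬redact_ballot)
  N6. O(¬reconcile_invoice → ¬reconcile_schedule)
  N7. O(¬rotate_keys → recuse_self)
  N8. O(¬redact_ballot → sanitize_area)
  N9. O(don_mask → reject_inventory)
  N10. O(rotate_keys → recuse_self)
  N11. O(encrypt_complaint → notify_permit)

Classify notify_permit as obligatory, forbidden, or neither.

Neither

Premise 11 is O(encrypt_complaint → notify_permit), but O(encrypt_complaint) is not derivable from the premises (the permission P(encrypt_complaint) asserts only ¬O(¬encrypt_complaint), not O(encrypt_complaint)), so it does not yield O(notify_permit).
No premise or chain of K-axiom applications forces O(notify_permit), and none forces O(¬notify_permit). So notify_permit is neither obligatory nor forbidden under these norms.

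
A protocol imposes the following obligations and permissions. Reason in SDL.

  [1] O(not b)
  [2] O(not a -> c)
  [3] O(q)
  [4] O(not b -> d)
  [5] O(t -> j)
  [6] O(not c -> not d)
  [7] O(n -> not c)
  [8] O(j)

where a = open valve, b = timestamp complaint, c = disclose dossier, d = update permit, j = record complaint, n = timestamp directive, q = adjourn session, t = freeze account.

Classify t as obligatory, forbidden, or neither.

Premise 5 is O(t -> j); even if O(j) held, inferring O(t) would be affirming the consequent — invalid.
No premise or chain of K-axiom applications forces O(t), and none forces O(not t). So t is neither obligatory nor forbidden under these norms.

Neither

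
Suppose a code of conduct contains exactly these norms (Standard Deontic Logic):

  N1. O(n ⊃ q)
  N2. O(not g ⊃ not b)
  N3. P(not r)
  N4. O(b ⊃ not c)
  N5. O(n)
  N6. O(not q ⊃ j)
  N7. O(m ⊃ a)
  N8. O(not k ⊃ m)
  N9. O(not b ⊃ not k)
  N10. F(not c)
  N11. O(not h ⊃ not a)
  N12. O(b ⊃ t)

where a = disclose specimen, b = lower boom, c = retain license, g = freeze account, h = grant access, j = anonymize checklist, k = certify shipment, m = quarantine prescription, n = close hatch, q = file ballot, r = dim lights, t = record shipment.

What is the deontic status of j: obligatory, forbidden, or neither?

Premise 6 is O(not q ⊃ j), but O(not q) is not derivable from the premises, so it does not yield O(j).
No premise or chain of K-axiom applications forces O(j), and none forces O(not j). So j is neither obligatory nor forbidden under these norms.

Neither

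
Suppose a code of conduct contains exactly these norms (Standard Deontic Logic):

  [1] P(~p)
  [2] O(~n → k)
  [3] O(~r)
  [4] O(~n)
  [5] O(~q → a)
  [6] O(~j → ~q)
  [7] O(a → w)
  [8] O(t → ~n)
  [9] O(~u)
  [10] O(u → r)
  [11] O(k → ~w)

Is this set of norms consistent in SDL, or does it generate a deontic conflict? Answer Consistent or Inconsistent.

Consistent

Premise 10 is O(u → r), but O(u) is not derivable from the premises, so it does not yield O(r).
So O(r) is not derivable, and the apparent clash with O(~r) does not arise.
A world satisfying every obligation exists (e.g. a=false, j=true, k=true, n=false, p=false, q=true, r=false, t=false, u=false, w=false); no atom is both obligatory and forbidden, so the set is consistent.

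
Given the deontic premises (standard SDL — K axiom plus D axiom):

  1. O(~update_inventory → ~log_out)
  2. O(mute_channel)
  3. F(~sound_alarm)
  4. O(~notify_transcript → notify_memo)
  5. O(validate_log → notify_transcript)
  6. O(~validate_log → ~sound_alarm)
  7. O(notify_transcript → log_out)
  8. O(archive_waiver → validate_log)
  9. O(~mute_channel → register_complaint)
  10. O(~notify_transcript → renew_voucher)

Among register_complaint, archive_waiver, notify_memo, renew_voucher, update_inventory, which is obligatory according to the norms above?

Premise 3, F(~sound_alarm), is equivalent to O(sound_alarm).
The contrapositive of premise 6 (O(~validate_log → ~sound_alarm)) is O(sound_alarm → validate_log), and O(sound_alarm) is already established, so O(validate_log).
Applying K to premise 5 (O(validate_log → notify_transcript)) and O(validate_log) yields O(notify_transcript).
With premise 7, O(notify_transcript → log_out), the K-axiom yields O(log_out).
Premise 1 is O(~update_inventory → ~log_out); contrapositively O(log_out → update_inventory). Since O(log_out) holds, K gives O(update_inventory).
So O(update_inventory) holds — update_inventory is obligatory. None of the other listed options is made obligatory by any chain of premises.

update_inventory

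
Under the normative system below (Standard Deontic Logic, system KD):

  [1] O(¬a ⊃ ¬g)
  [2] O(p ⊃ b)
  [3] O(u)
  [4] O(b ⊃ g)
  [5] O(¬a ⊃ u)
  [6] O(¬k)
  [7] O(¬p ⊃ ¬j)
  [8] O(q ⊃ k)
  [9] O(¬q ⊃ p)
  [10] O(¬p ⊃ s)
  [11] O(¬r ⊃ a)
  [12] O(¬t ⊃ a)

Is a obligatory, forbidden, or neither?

From premise 6 we have O(¬k).
Premise 8 is O(q ⊃ k); contrapositively O(¬k ⊃ ¬q). Since O(¬k) holds, K gives O(¬q).
Applying K to premise 9 (O(¬q ⊃ p)) and O(¬q) yields O(p).
With premise 2, O(p ⊃ b), the K-axiom yields O(b).
With premise 4, O(b ⊃ g), the K-axiom yields O(g).
The contrapositive of premise 1 (O(¬a ⊃ ¬g)) is O(g ⊃ a), and O(g) is already established, so O(a).
Premises 3, 5, 7, 10, 11, 12 do not contribute to this derivation.
Hence a is obligatory.

Obligatory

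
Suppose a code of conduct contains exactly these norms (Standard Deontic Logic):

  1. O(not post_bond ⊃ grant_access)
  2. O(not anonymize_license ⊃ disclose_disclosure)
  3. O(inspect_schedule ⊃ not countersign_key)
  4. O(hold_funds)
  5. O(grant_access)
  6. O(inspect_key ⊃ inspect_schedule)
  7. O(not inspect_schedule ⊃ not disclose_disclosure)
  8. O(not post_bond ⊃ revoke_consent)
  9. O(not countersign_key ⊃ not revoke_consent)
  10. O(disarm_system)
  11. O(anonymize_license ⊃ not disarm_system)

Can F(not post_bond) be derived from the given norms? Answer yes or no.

Yes

Premise 10 gives O(disarm_system).
Premise 11, O(anonymize_license ⊃ not disarm_system), contraposes to O(disarm_system ⊃ not anonymize_license); with O(disarm_system) we get O(not anonymize_license).
With premise 2, O(not anonymize_license ⊃ disclose_disclosure), the K-axiom yields O(disclose_disclosure).
The contrapositive of premise 7 (O(not inspect_schedule ⊃ not disclose_disclosure)) is O(disclose_disclosure ⊃ inspect_schedule), and O(disclose_disclosure) is already established, so O(inspect_schedule).
From O(inspect_schedule) and premise 3, O(inspect_schedule ⊃ not countersign_key), we obtain O(not countersign_key).
Premise 9 is O(not countersign_key ⊃ not revoke_consent); since O(not countersign_key), deontic closure gives O(not revoke_consent).
Premise 8 is O(not post_bond ⊃ revoke_consent); contrapositively O(not revoke_consent ⊃ post_bond). Since O(not revoke_consent) holds, K gives O(post_bond).
Premises 1, 4, 5, 6 do not contribute to this derivation.
So O(post_bond) holds, i.e. F(not post_bond). The claim follows.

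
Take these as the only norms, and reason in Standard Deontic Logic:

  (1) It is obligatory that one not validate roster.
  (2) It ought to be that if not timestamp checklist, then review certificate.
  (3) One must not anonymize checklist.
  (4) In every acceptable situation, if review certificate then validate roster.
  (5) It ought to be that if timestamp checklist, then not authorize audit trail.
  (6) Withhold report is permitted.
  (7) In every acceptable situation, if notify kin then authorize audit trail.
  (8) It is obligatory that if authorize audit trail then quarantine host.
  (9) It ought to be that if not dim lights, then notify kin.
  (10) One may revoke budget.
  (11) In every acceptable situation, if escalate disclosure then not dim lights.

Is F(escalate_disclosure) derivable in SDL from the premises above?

Premise 1 states O(¬validate_roster) outright.
The contrapositive of premise 4 (O(review_certificate → validate_roster)) is O(¬validate_roster → ¬review_certificate), and O(¬validate_roster) is already established, so O(¬review_certificate).
The contrapositive of premise 2 (O(¬timestamp_checklist → review_certificate)) is O(¬review_certificate → timestamp_checklist), and O(¬review_certificate) is already established, so O(timestamp_checklist).
Applying K to premise 5 (O(timestamp_checklist → ¬authorize_audit_trail)) and O(timestamp_checklist) yields O(¬authorize_audit_trail).
Premise 7, O(notify_kin → authorize_audit_trail), contraposes to O(¬authorize_audit_trail → ¬notify_kin); with O(¬authorize_audit_trail) we get O(¬notify_kin).
Premise 9 is O(¬dim_lights → notify_kin); contrapositively O(¬notify_kin → dim_lights). Since O(¬notify_kin) holds, K gives O(dim_lights).
Premise 11 is O(escalate_disclosure → ¬dim_lights); contrapositively O(dim_lights → ¬escalate_disclosure). Since O(dim_lights) holds, K gives O(¬escalate_disclosure).
Premises 3, 6, 8, 10 do not contribute to this derivation.
So O(¬escalate_disclosure) holds, i.e. F(escalate_disclosure). The claim follows.

Yes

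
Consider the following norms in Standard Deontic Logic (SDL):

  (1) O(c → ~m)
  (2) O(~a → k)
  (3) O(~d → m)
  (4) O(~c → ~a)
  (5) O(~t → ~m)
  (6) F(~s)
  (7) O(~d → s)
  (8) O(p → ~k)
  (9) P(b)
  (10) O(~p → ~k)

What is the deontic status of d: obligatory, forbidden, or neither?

Obligatory

By case analysis on ~p: premise 10 gives O(~p → ~k) and premise 8 gives O(p → ~k), so O(~k) either way.
Premise 2, O(~a → k), contraposes to O(~k → a); with O(~k) we get O(a).
Premise 4, O(~c → ~a), contraposes to O(a → c); with O(a) we get O(c).
Premise 1 is O(c → ~m); since O(c), deontic closure gives O(~m).
Premise 3 is O(~d → m); contrapositively O(~m → d). Since O(~m) holds, K gives O(d).
Premises 5, 6, 7, 9 do not contribute to this derivation.
Hence d is obligatory.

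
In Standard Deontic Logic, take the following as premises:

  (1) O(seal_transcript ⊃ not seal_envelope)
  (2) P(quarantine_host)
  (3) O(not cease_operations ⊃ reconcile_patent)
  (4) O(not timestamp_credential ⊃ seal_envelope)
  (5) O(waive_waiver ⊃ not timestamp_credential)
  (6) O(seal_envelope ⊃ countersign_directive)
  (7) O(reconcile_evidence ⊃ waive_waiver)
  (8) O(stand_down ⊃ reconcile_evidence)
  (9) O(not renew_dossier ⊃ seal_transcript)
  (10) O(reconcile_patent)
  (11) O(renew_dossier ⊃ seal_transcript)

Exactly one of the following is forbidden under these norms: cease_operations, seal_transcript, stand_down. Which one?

Premises 11 and 9 cover both cases: O(renew_dossier ⊃ seal_transcript) and O(not renew_dossier ⊃ seal_transcript). Since renew_dossier ∨ not renew_dossier is a tautology, O(seal_transcript) follows.
Applying K to premise 1 (O(seal_transcript ⊃ not seal_envelope)) and O(seal_transcript) yields O(not seal_envelope).
Premise 4, O(not timestamp_credential ⊃ seal_envelope), contraposes to O(not seal_envelope ⊃ timestamp_credential); with O(not seal_envelope) we get O(timestamp_credential).
Premise 5 is O(waive_waiver ⊃ not timestamp_credential); contrapositively O(timestamp_credential ⊃ not waive_waiver). Since O(timestamp_credential) holds, K gives O(not waive_waiver).
Premise 7, O(reconcile_evidence ⊃ waive_waiver), contraposes to O(not waive_waiver ⊃ not reconcile_evidence); with O(not waive_waiver) we get O(not reconcile_evidence).
The contrapositive of premise 8 (O(stand_down ⊃ reconcile_evidence)) is O(not reconcile_evidence ⊃ not stand_down), and O(not reconcile_evidence) is already established, so O(not stand_down).
So O(not stand_down) holds, i.e. stand_down is forbidden. None of the other listed options is forbidden under the premises.

stand_down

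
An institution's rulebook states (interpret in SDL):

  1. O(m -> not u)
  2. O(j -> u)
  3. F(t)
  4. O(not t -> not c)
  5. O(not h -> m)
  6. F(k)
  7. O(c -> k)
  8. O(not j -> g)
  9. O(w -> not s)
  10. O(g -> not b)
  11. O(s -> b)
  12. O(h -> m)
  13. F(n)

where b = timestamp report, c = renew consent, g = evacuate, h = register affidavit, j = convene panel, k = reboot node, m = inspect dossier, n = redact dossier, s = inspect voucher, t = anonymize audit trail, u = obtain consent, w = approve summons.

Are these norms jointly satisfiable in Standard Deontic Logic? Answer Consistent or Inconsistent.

Consistent

Premise 7 is O(c -> k), but O(c) is not derivable from the premises, so it does not yield O(k).
So O(k) is not derivable, and the apparent clash with O(not k) does not arise.
A world satisfying every obligation exists (e.g. b=false, c=false, g=true, h=false, j=false, k=false, m=true, n=false, s=false, t=false, u=false, w=false); no atom is both obligatory and forbidden, so the set is consistent.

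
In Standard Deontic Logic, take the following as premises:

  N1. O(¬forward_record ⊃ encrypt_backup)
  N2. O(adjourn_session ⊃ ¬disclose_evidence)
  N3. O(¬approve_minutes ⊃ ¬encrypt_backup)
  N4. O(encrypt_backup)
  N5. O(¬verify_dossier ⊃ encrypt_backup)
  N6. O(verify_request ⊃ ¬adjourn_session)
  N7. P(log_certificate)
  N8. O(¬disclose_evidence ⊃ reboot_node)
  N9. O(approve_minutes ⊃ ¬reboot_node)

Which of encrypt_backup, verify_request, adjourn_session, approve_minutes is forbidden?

Premise 4 states O(encrypt_backup) outright.
The contrapositive of premise 3 (O(¬approve_minutes ⊃ ¬encrypt_backup)) is O(encrypt_backup ⊃ approve_minutes), and O(encrypt_backup) is already established, so O(approve_minutes).
Premise 9 is O(approve_minutes ⊃ ¬reboot_node); since O(approve_minutes), deontic closure gives O(¬reboot_node).
Premise 8, O(¬disclose_evidence ⊃ reboot_node), contraposes to O(¬reboot_node ⊃ disclose_evidence); with O(¬reboot_node) we get O(disclose_evidence).
The contrapositive of premise 2 (O(adjourn_session ⊃ ¬disclose_evidence)) is O(disclose_evidence ⊃ ¬adjourn_session), and O(disclose_evidence) is already established, so O(¬adjourn_session).
So O(¬adjourn_session) holds, i.e. adjourn_session is forbidden. None of the other listed options is forbidden under the premises.

adjourn_session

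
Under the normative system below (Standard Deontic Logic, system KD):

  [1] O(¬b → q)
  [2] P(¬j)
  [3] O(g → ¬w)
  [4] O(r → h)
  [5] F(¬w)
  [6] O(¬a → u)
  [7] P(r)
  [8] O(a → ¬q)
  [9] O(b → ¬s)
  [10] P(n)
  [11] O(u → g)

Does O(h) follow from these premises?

No

Premise 4 is O(r → h), but O(r) is not derivable from the premises (the permission P(r) asserts only ¬O(¬r), not O(r)), so it does not yield O(h).
No other premise forces O(h). An ideal world satisfying every premise can still have h false, so O(h) is not derivable.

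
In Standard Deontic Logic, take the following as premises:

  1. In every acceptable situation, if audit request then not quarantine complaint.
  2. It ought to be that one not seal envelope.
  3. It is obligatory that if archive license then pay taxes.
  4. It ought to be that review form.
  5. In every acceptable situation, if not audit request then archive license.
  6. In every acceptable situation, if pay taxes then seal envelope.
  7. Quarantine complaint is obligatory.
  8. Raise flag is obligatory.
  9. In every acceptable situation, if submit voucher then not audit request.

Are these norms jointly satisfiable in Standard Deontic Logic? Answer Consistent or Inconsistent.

Inconsistent

Premise 7 gives O(quarantine_complaint).
The contrapositive of premise 1 (O(audit_request → ¬quarantine_complaint)) is O(quarantine_complaint → ¬audit_request), and O(quarantine_complaint) is already established, so O(¬audit_request).
With premise 5, O(¬audit_request → archive_license), the K-axiom yields O(archive_license).
From O(archive_license) and premise 3, O(archive_license → pay_taxes), we obtain O(pay_taxes).
Premise 6 is O(pay_taxes → seal_envelope); since O(pay_taxes), deontic closure gives O(seal_envelope).
But premise 2 directly asserts O(¬seal_envelope).
We now have both O(seal_envelope) and O(¬seal_envelope) — seal_envelope is simultaneously obligatory and forbidden, violating the D-axiom.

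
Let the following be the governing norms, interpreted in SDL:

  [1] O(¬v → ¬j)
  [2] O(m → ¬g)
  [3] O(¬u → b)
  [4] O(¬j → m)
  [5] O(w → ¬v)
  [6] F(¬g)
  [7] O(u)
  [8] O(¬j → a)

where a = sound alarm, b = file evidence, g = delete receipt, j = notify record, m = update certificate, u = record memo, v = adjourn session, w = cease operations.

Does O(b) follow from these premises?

Premise 3 is O(¬u → b), but O(¬u) is not derivable from the premises, so it does not yield O(b).
No other premise forces O(b). An ideal world satisfying every premise can still have b false, so O(b) is not derivable.

No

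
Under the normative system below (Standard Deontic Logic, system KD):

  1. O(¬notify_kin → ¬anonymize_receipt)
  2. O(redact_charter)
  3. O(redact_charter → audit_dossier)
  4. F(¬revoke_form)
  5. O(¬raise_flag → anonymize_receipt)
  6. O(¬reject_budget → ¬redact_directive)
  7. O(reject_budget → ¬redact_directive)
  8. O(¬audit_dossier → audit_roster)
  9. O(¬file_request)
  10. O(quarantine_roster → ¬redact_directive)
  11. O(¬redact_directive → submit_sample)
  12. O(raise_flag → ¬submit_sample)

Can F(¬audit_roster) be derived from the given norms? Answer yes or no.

Premise 8 is O(¬audit_dossier → audit_roster), but O(¬audit_dossier) is not derivable from the premises, so it does not yield O(audit_roster).
No other premise forces O(audit_roster). An ideal world satisfying every premise can still have ¬audit_roster true, so F(¬audit_roster) is not derivable.

No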